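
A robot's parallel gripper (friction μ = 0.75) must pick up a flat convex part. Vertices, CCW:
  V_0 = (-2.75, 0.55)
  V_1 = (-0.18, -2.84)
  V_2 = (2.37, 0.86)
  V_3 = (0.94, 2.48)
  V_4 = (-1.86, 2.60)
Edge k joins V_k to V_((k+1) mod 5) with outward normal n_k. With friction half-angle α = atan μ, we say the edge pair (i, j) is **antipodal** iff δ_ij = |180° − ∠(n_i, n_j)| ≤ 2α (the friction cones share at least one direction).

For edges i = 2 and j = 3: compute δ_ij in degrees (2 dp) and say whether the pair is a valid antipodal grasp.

δ = 133.89°, invalid

α = atan 0.75 = 36.87°;  2α = 73.74°
edge 2: e_2 = (-1.43, +1.62);  n_2 = (+0.7497, +0.6618)
edge 3: e_3 = (-2.80, +0.12);  n_3 = (+0.0428, +0.9991)
∠(n_2, n_3) = 46.11°
δ = |180° − 46.11°| = 133.89°
133.89° > 2α = 73.74°  →  invalid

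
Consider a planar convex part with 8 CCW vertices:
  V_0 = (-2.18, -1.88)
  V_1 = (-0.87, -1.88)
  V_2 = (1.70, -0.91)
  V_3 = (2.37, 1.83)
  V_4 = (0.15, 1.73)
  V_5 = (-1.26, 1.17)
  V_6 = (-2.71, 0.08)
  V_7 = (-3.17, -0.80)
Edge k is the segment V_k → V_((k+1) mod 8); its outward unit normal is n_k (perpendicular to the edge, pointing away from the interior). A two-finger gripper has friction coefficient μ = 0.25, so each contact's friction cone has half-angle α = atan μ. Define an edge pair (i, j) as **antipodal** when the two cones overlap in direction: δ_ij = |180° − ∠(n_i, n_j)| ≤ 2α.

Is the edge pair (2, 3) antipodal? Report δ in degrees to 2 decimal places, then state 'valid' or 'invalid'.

α = atan 0.25 = 14.04°;  2α = 28.07°
edge 2: e_2 = (+0.67, +2.74);  n_2 = (+0.9714, -0.2375)
edge 3: e_3 = (-2.22, -0.10);  n_3 = (-0.0450, +0.9990)
∠(n_2, n_3) = 106.32°
δ = |180° − 106.32°| = 73.68°
73.68° > 2α = 28.07°  →  invalid

δ = 73.68°, invalid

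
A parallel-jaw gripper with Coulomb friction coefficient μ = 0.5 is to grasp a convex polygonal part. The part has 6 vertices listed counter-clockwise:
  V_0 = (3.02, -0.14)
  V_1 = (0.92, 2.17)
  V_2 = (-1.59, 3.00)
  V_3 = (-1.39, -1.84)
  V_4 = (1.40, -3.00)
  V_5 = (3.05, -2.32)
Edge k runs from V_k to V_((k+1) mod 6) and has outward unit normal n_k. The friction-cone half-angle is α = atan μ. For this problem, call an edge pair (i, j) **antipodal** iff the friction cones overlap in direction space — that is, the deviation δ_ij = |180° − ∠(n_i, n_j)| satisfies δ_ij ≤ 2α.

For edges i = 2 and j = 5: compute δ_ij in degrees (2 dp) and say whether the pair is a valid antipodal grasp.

δ = 1.58°, valid

α = atan 0.5 = 26.57°;  2α = 53.13°
edge 2: e_2 = (+0.20, -4.84);  n_2 = (-0.9991, -0.0413)
edge 5: e_5 = (-0.03, +2.18);  n_5 = (+0.9999, +0.0138)
∠(n_2, n_5) = 178.42°
δ = |180° − 178.42°| = 1.58°
1.58° ≤ 2α = 53.13°  →  valid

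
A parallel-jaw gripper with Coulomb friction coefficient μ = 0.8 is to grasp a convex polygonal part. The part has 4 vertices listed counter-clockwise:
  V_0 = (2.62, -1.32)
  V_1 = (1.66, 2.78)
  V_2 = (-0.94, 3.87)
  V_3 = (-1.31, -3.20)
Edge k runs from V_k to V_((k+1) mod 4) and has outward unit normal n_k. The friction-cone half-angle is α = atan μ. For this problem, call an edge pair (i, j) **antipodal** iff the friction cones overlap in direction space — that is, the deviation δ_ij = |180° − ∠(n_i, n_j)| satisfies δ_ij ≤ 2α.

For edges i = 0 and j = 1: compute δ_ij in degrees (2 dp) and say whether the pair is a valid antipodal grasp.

δ = 125.92°, invalid

α = atan 0.8 = 38.66°;  2α = 77.32°
edge 0: e_0 = (-0.96, +4.10);  n_0 = (+0.9737, +0.2280)
edge 1: e_1 = (-2.60, +1.09);  n_1 = (+0.3866, +0.9222)
∠(n_0, n_1) = 54.08°
δ = |180° − 54.08°| = 125.92°
125.92° > 2α = 77.32°  →  invalid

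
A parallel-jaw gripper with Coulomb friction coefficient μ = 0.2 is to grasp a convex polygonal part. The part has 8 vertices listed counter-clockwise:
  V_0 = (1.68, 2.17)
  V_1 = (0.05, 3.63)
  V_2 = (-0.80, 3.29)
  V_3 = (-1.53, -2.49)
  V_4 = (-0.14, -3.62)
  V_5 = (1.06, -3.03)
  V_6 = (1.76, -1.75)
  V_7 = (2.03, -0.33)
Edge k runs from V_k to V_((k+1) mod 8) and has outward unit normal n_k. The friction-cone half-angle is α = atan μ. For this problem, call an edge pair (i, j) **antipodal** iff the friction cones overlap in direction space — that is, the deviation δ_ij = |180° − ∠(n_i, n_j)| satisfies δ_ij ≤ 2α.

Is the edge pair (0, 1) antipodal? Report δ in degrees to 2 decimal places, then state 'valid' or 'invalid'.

α = atan 0.2 = 11.31°;  2α = 22.62°
edge 0: e_0 = (-1.63, +1.46);  n_0 = (+0.6672, +0.7449)
edge 1: e_1 = (-0.85, -0.34);  n_1 = (-0.3714, +0.9285)
∠(n_0, n_1) = 63.65°
δ = |180° − 63.65°| = 116.35°
116.35° > 2α = 22.62°  →  invalid

δ = 116.35°, invalid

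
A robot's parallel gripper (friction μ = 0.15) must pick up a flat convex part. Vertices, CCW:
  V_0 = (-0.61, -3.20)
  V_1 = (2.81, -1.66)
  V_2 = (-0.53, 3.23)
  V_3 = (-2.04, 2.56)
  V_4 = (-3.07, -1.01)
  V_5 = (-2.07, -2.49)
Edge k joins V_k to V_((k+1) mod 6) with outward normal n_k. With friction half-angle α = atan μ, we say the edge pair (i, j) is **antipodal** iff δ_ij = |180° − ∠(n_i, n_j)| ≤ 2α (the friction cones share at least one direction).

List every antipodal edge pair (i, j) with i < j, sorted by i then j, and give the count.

count = 2; pairs: (0,2), (1,4)

α = atan 0.15 = 8.53°;  2α = 17.06°
n_0 = (+0.4106, -0.9118)
n_1 = (+0.8258, +0.5640)
n_2 = (-0.4056, +0.9141)
n_3 = (-0.9608, +0.2772)
n_4 = (-0.8286, -0.5599)
n_5 = (-0.4373, -0.8993)
  (0,1): δ = 79.91°  ·
  (0,2): δ = 0.31°  ✓
  (0,3): δ = 49.66°  ·
  (0,4): δ = 99.80°  ·
  (0,5): δ = 129.82°  ·
  (1,2): δ = 100.41°  ·
  (1,3): δ = 50.43°  ·
  (1,4): δ = 0.29°  ✓
  (1,5): δ = 29.73°  ·
  (2,3): δ = 130.02°  ·
  (2,4): δ = 79.88°  ·
  (2,5): δ = 49.86°  ·
  (3,4): δ = 129.86°  ·
  (3,5): δ = 99.84°  ·
  (4,5): δ = 149.98°  ·
antipodal pairs: 2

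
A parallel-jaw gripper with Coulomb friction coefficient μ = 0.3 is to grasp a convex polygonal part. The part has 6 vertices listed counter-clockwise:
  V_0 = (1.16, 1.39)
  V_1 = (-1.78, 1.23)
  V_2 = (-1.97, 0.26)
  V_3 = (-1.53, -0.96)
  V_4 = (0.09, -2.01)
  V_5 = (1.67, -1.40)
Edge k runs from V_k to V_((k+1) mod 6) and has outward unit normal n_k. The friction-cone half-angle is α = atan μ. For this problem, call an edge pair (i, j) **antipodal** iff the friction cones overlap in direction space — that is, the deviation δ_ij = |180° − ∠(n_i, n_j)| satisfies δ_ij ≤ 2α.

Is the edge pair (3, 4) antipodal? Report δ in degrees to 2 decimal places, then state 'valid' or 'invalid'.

α = atan 0.3 = 16.70°;  2α = 33.40°
edge 3: e_3 = (+1.62, -1.05);  n_3 = (-0.5439, -0.8392)
edge 4: e_4 = (+1.58, +0.61);  n_4 = (+0.3602, -0.9329)
∠(n_3, n_4) = 54.06°
δ = |180° − 54.06°| = 125.94°
125.94° > 2α = 33.40°  →  invalid

δ = 125.94°, invalid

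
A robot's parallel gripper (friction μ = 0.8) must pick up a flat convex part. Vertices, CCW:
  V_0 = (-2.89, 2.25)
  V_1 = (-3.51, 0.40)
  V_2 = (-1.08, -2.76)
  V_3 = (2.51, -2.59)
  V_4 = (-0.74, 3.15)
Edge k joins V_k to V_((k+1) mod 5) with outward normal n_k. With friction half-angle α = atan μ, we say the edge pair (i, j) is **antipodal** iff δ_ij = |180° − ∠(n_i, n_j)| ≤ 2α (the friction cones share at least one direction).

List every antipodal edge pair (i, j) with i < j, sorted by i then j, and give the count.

α = atan 0.8 = 38.66°;  2α = 77.32°
n_0 = (-0.9482, +0.3178)
n_1 = (-0.7927, -0.6096)
n_2 = (+0.0473, -0.9989)
n_3 = (+0.8702, +0.4927)
n_4 = (-0.3861, +0.9224)
  (0,1): δ = 123.91°  ·
  (0,2): δ = 68.76°  ✓
  (0,3): δ = 48.05°  ✓
  (0,4): δ = 131.24°  ·
  (1,2): δ = 124.85°  ·
  (1,3): δ = 8.04°  ✓
  (1,4): δ = 75.15°  ✓
  (2,3): δ = 63.19°  ✓
  (2,4): δ = 20.00°  ✓
  (3,4): δ = 96.80°  ·
antipodal pairs: 6

count = 6; pairs: (0,2), (0,3), (1,3), (1,4), (2,3), (2,4)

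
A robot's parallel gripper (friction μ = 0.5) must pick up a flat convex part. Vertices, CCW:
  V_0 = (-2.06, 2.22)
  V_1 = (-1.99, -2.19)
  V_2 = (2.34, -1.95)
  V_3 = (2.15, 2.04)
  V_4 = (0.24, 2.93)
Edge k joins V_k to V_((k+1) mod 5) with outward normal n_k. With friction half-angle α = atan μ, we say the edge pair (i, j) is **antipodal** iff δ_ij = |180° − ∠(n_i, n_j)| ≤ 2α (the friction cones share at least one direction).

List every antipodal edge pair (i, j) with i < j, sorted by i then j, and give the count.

count = 3; pairs: (0,2), (1,3), (1,4)

α = atan 0.5 = 26.57°;  2α = 53.13°
n_0 = (-0.9999, -0.0159)
n_1 = (+0.0553, -0.9985)
n_2 = (+0.9989, +0.0476)
n_3 = (+0.4224, +0.9064)
n_4 = (-0.2950, +0.9555)
  (0,1): δ = 87.74°  ·
  (0,2): δ = 1.82°  ✓
  (0,3): δ = 64.11°  ·
  (0,4): δ = 106.25°  ·
  (1,2): δ = 90.45°  ·
  (1,3): δ = 28.16°  ✓
  (1,4): δ = 13.98°  ✓
  (2,3): δ = 117.71°  ·
  (2,4): δ = 75.57°  ·
  (3,4): δ = 137.86°  ·
antipodal pairs: 3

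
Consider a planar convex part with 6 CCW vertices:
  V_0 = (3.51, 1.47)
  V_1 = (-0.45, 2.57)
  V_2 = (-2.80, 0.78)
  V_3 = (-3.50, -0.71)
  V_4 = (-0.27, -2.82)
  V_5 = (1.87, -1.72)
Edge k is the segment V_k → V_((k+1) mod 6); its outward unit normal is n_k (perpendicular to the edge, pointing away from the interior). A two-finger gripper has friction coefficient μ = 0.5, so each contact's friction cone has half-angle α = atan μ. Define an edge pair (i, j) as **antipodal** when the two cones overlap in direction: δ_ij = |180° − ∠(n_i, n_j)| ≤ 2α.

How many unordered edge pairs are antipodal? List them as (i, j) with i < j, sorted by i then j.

count = 6; pairs: (0,3), (0,4), (1,4), (1,5), (2,4), (2,5)

α = atan 0.5 = 26.57°;  2α = 53.13°
n_0 = (+0.2676, +0.9635)
n_1 = (-0.6059, +0.7955)
n_2 = (-0.9051, +0.4252)
n_3 = (-0.5469, -0.8372)
n_4 = (+0.4572, -0.8894)
n_5 = (+0.8894, -0.4572)
  (0,1): δ = 127.18°  ·
  (0,2): δ = 99.64°  ·
  (0,3): δ = 17.63°  ✓
  (0,4): δ = 42.73°  ✓
  (0,5): δ = 78.32°  ·
  (1,2): δ = 152.46°  ·
  (1,3): δ = 70.45°  ·
  (1,4): δ = 10.09°  ✓
  (1,5): δ = 25.50°  ✓
  (2,3): δ = 97.99°  ·
  (2,4): δ = 37.63°  ✓
  (2,5): δ = 2.04°  ✓
  (3,4): δ = 119.64°  ·
  (3,5): δ = 84.05°  ·
  (4,5): δ = 144.41°  ·
antipodal pairs: 6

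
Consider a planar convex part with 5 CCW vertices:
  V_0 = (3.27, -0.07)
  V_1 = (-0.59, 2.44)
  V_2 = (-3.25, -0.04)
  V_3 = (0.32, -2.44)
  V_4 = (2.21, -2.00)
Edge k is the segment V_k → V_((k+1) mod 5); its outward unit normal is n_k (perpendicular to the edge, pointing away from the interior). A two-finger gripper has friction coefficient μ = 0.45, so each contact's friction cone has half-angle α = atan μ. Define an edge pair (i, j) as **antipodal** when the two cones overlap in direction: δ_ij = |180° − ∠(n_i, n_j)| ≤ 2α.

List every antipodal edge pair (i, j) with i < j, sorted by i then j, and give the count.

count = 4; pairs: (0,2), (0,3), (1,3), (1,4)

α = atan 0.45 = 24.23°;  2α = 48.46°
n_0 = (+0.5451, +0.8383)
n_1 = (-0.6819, +0.7314)
n_2 = (-0.5579, -0.8299)
n_3 = (+0.2267, -0.9740)
n_4 = (+0.8765, -0.4814)
  (0,1): δ = 103.97°  ·
  (0,2): δ = 0.88°  ✓
  (0,3): δ = 46.14°  ✓
  (0,4): δ = 94.26°  ·
  (1,2): δ = 76.91°  ·
  (1,3): δ = 29.89°  ✓
  (1,4): δ = 18.23°  ✓
  (2,3): δ = 132.98°  ·
  (2,4): δ = 84.86°  ·
  (3,4): δ = 131.88°  ·
antipodal pairs: 4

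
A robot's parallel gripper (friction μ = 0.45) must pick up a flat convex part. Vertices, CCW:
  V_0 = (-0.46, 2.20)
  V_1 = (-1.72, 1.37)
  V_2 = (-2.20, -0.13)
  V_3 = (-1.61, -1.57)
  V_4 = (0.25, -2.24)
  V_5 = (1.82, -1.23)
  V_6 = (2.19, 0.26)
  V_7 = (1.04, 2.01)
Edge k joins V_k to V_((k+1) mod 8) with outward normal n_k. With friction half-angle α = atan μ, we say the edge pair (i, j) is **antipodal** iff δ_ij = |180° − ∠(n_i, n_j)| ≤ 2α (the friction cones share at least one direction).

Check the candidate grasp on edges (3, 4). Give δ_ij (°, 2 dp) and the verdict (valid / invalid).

α = atan 0.45 = 24.23°;  2α = 48.46°
edge 3: e_3 = (+1.86, -0.67);  n_3 = (-0.3389, -0.9408)
edge 4: e_4 = (+1.57, +1.01);  n_4 = (+0.5410, -0.8410)
∠(n_3, n_4) = 52.56°
δ = |180° − 52.56°| = 127.44°
127.44° > 2α = 48.46°  →  invalid

δ = 127.44°, invalid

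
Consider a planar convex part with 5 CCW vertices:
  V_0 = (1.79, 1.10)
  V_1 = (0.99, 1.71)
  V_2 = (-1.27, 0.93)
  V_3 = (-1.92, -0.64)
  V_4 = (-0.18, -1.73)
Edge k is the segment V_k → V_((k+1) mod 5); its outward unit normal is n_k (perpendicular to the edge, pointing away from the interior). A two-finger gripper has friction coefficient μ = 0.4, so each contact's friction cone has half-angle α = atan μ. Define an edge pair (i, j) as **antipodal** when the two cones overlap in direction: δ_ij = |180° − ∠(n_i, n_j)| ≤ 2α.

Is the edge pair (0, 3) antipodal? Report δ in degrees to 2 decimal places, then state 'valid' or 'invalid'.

δ = 5.26°, valid

α = atan 0.4 = 21.80°;  2α = 43.60°
edge 0: e_0 = (-0.80, +0.61);  n_0 = (+0.6063, +0.7952)
edge 3: e_3 = (+1.74, -1.09);  n_3 = (-0.5309, -0.8475)
∠(n_0, n_3) = 174.74°
δ = |180° − 174.74°| = 5.26°
5.26° ≤ 2α = 43.60°  →  valid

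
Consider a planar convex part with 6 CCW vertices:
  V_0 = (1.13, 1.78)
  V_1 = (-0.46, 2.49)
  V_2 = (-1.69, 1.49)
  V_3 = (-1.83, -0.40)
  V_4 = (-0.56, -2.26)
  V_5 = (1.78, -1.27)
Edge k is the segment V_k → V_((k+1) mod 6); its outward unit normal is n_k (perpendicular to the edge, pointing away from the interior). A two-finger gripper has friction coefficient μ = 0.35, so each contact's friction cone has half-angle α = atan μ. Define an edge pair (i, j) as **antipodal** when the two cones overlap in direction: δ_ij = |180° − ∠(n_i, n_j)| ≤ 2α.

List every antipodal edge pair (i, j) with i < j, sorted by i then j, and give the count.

count = 4; pairs: (0,3), (1,4), (2,5), (3,5)

α = atan 0.35 = 19.29°;  2α = 38.58°
n_0 = (+0.4077, +0.9131)
n_1 = (-0.6308, +0.7759)
n_2 = (-0.9973, +0.0739)
n_3 = (-0.8259, -0.5639)
n_4 = (+0.3896, -0.9210)
n_5 = (+0.9780, +0.2084)
  (0,1): δ = 116.83°  ·
  (0,2): δ = 70.17°  ·
  (0,3): δ = 31.61°  ✓
  (0,4): δ = 46.99°  ·
  (0,5): δ = 126.09°  ·
  (1,2): δ = 133.35°  ·
  (1,3): δ = 94.79°  ·
  (1,4): δ = 16.18°  ✓
  (1,5): δ = 62.92°  ·
  (2,3): δ = 141.44°  ·
  (2,4): δ = 62.83°  ·
  (2,5): δ = 16.27°  ✓
  (3,4): δ = 101.39°  ·
  (3,5): δ = 22.29°  ✓
  (4,5): δ = 100.90°  ·
antipodal pairs: 4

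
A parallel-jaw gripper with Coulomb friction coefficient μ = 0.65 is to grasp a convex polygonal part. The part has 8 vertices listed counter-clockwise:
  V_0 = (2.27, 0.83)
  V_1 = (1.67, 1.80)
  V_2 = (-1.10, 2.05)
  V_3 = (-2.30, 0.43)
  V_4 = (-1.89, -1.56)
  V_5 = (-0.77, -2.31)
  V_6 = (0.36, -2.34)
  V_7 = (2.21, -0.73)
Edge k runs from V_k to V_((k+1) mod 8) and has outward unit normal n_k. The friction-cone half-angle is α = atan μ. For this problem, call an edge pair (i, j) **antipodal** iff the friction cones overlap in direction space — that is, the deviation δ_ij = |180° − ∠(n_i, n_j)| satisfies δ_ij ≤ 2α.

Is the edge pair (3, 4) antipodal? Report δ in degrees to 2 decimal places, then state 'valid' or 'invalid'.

δ = 135.45°, invalid

α = atan 0.65 = 33.02°;  2α = 66.05°
edge 3: e_3 = (+0.41, -1.99);  n_3 = (-0.9794, -0.2018)
edge 4: e_4 = (+1.12, -0.75);  n_4 = (-0.5564, -0.8309)
∠(n_3, n_4) = 44.55°
δ = |180° − 44.55°| = 135.45°
135.45° > 2α = 66.05°  →  invalid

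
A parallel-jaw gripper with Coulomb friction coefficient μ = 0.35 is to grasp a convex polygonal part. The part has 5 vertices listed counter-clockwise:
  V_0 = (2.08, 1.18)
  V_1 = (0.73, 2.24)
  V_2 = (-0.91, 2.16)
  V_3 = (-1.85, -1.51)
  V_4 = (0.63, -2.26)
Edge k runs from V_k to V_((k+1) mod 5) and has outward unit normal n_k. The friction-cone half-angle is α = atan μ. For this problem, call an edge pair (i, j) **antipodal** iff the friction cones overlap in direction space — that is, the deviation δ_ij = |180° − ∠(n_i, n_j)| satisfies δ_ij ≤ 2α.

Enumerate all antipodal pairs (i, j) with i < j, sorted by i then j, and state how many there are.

α = atan 0.35 = 19.29°;  2α = 38.58°
n_0 = (+0.6176, +0.7865)
n_1 = (-0.0487, +0.9988)
n_2 = (-0.9687, +0.2481)
n_3 = (-0.2895, -0.9572)
n_4 = (+0.9215, -0.3884)
  (0,1): δ = 139.07°  ·
  (0,2): δ = 66.23°  ·
  (0,3): δ = 21.31°  ✓
  (0,4): δ = 105.28°  ·
  (1,2): δ = 107.16°  ·
  (1,3): δ = 19.62°  ✓
  (1,4): δ = 64.35°  ·
  (2,3): δ = 92.46°  ·
  (2,4): δ = 8.49°  ✓
  (3,4): δ = 96.03°  ·
antipodal pairs: 3

count = 3; pairs: (0,3), (1,3), (2,4)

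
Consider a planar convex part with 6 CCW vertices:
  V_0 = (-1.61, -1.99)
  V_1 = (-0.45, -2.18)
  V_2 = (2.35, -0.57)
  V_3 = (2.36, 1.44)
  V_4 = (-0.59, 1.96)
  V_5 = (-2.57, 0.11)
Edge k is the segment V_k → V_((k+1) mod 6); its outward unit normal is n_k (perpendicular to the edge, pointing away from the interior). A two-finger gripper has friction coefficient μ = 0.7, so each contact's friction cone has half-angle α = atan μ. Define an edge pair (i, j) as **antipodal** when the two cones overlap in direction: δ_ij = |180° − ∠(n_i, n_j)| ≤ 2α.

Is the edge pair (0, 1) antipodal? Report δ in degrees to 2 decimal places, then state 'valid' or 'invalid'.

δ = 140.80°, invalid

α = atan 0.7 = 34.99°;  2α = 69.98°
edge 0: e_0 = (+1.16, -0.19);  n_0 = (-0.1616, -0.9868)
edge 1: e_1 = (+2.80, +1.61);  n_1 = (+0.4985, -0.8669)
∠(n_0, n_1) = 39.20°
δ = |180° − 39.20°| = 140.80°
140.80° > 2α = 69.98°  →  invalid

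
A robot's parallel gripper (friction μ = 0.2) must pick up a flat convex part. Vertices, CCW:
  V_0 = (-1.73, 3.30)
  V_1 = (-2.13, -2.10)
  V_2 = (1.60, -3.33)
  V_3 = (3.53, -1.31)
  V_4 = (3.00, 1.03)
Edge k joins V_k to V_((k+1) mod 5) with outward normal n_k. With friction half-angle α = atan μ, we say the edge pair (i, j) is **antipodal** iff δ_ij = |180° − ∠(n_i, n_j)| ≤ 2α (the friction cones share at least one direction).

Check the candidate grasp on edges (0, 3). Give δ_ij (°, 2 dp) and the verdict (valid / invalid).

δ = 17.00°, valid

α = atan 0.2 = 11.31°;  2α = 22.62°
edge 0: e_0 = (-0.40, -5.40);  n_0 = (-0.9973, +0.0739)
edge 3: e_3 = (-0.53, +2.34);  n_3 = (+0.9753, +0.2209)
∠(n_0, n_3) = 163.00°
δ = |180° − 163.00°| = 17.00°
17.00° ≤ 2α = 22.62°  →  valid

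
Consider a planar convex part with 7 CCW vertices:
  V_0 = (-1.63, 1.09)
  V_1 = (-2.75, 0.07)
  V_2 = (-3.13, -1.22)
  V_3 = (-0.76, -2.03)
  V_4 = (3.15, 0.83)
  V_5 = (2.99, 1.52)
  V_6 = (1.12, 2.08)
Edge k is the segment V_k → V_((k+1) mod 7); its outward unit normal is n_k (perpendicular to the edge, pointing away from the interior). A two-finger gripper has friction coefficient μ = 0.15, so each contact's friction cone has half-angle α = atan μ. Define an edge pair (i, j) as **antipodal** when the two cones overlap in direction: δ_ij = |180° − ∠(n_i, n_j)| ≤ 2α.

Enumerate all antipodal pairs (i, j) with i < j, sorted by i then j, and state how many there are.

α = atan 0.15 = 8.53°;  2α = 17.06°
n_0 = (-0.6733, +0.7393)
n_1 = (-0.9592, +0.2826)
n_2 = (-0.3234, -0.9463)
n_3 = (+0.5904, -0.8071)
n_4 = (+0.9742, +0.2259)
n_5 = (+0.2869, +0.9580)
n_6 = (-0.3387, +0.9409)
  (0,1): δ = 148.74°  ·
  (0,2): δ = 61.19°  ·
  (0,3): δ = 6.14°  ✓
  (0,4): δ = 60.73°  ·
  (0,5): δ = 121.00°  ·
  (0,6): δ = 157.47°  ·
  (1,2): δ = 92.46°  ·
  (1,3): δ = 37.40°  ·
  (1,4): δ = 29.47°  ·
  (1,5): δ = 89.74°  ·
  (1,6): δ = 126.21°  ·
  (2,3): δ = 124.95°  ·
  (2,4): δ = 58.08°  ·
  (2,5): δ = 2.20°  ✓
  (2,6): δ = 38.67°  ·
  (3,4): δ = 113.13°  ·
  (3,5): δ = 52.86°  ·
  (3,6): δ = 16.39°  ✓
  (4,5): δ = 119.73°  ·
  (4,6): δ = 83.26°  ·
  (5,6): δ = 143.53°  ·
antipodal pairs: 3

count = 3; pairs: (0,3), (2,5), (3,6)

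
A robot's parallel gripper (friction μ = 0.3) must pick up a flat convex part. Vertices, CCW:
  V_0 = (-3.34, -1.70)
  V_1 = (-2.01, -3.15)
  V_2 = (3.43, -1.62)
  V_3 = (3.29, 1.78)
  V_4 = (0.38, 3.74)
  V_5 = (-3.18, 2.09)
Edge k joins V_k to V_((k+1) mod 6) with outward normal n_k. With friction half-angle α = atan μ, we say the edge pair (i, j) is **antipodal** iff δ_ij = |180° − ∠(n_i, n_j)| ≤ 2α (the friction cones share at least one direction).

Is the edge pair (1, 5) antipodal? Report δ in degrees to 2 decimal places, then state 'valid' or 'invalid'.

α = atan 0.3 = 16.70°;  2α = 33.40°
edge 1: e_1 = (+5.44, +1.53);  n_1 = (+0.2707, -0.9627)
edge 5: e_5 = (-0.16, -3.79);  n_5 = (-0.9991, +0.0422)
∠(n_1, n_5) = 108.13°
δ = |180° − 108.13°| = 71.87°
71.87° > 2α = 33.40°  →  invalid

δ = 71.87°, invalid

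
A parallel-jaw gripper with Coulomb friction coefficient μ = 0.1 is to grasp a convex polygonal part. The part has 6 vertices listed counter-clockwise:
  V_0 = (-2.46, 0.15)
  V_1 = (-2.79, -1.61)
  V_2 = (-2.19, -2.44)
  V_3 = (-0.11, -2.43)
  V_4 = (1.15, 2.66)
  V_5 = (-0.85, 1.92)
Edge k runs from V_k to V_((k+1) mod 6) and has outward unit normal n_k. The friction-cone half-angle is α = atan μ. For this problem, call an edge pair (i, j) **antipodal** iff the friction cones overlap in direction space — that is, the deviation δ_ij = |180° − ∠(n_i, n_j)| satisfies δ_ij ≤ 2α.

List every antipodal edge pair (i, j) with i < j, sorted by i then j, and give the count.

α = atan 0.1 = 5.71°;  2α = 11.42°
n_0 = (-0.9829, +0.1843)
n_1 = (-0.8104, -0.5858)
n_2 = (+0.0048, -1.0000)
n_3 = (+0.9707, -0.2403)
n_4 = (-0.3470, +0.9379)
n_5 = (-0.7398, +0.6729)
  (0,1): δ = 133.52°  ·
  (0,2): δ = 79.10°  ·
  (0,3): δ = 3.28°  ✓
  (0,4): δ = 120.92°  ·
  (0,5): δ = 148.33°  ·
  (1,2): δ = 125.59°  ·
  (1,3): δ = 49.77°  ·
  (1,4): δ = 74.44°  ·
  (1,5): δ = 101.85°  ·
  (2,3): δ = 104.18°  ·
  (2,4): δ = 20.03°  ·
  (2,5): δ = 47.43°  ·
  (3,4): δ = 55.79°  ·
  (3,5): δ = 28.39°  ·
  (4,5): δ = 152.59°  ·
antipodal pairs: 1

count = 1; pairs: (0,3)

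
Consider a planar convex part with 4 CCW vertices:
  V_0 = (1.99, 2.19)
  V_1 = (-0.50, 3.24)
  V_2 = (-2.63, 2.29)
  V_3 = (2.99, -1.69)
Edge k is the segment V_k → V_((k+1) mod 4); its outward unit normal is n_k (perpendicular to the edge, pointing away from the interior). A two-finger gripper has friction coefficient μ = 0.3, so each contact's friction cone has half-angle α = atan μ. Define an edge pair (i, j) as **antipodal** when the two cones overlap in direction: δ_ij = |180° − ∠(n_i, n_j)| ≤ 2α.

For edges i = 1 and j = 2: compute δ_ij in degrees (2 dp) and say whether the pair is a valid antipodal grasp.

α = atan 0.3 = 16.70°;  2α = 33.40°
edge 1: e_1 = (-2.13, -0.95);  n_1 = (-0.4073, +0.9133)
edge 2: e_2 = (+5.62, -3.98);  n_2 = (-0.5779, -0.8161)
∠(n_1, n_2) = 120.66°
δ = |180° − 120.66°| = 59.34°
59.34° > 2α = 33.40°  →  invalid

δ = 59.34°, invalid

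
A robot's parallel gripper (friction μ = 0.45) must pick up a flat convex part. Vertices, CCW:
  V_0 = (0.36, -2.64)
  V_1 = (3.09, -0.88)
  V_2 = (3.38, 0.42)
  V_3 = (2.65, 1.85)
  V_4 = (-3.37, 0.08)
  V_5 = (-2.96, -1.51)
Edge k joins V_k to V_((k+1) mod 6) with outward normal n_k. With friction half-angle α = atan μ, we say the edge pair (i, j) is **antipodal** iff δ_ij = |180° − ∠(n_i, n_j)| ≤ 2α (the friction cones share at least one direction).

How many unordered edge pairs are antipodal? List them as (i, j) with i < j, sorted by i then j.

α = atan 0.45 = 24.23°;  2α = 48.46°
n_0 = (+0.5418, -0.8405)
n_1 = (+0.9760, -0.2177)
n_2 = (+0.8907, +0.4547)
n_3 = (-0.2821, +0.9594)
n_4 = (-0.9683, -0.2497)
n_5 = (-0.3222, -0.9467)
  (0,1): δ = 135.38°  ·
  (0,2): δ = 95.77°  ·
  (0,3): δ = 16.43°  ✓
  (0,4): δ = 71.65°  ·
  (0,5): δ = 128.39°  ·
  (1,2): δ = 140.38°  ·
  (1,3): δ = 61.04°  ·
  (1,4): δ = 27.03°  ✓
  (1,5): δ = 83.78°  ·
  (2,3): δ = 100.66°  ·
  (2,4): δ = 12.58°  ✓
  (2,5): δ = 44.16°  ✓
  (3,4): δ = 91.92°  ·
  (3,5): δ = 35.18°  ✓
  (4,5): δ = 123.26°  ·
antipodal pairs: 5

count = 5; pairs: (0,3), (1,4), (2,4), (2,5), (3,5)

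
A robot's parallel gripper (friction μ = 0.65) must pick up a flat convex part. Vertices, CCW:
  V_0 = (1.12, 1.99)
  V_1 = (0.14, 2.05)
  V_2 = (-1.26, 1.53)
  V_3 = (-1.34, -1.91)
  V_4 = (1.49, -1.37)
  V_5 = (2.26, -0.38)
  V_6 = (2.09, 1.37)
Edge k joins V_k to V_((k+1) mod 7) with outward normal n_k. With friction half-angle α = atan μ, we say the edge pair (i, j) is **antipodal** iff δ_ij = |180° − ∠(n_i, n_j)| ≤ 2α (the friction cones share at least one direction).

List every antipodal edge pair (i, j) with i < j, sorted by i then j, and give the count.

α = atan 0.65 = 33.02°;  2α = 66.05°
n_0 = (+0.0611, +0.9981)
n_1 = (-0.3482, +0.9374)
n_2 = (-0.9997, +0.0232)
n_3 = (+0.1874, -0.9823)
n_4 = (+0.7894, -0.6139)
n_5 = (+0.9953, +0.0967)
n_6 = (+0.5386, +0.8426)
  (0,1): δ = 156.12°  ·
  (0,2): δ = 87.83°  ·
  (0,3): δ = 14.31°  ✓
  (0,4): δ = 55.63°  ✓
  (0,5): δ = 99.05°  ·
  (0,6): δ = 150.92°  ·
  (1,2): δ = 111.71°  ·
  (1,3): δ = 9.57°  ✓
  (1,4): δ = 31.75°  ✓
  (1,5): δ = 75.17°  ·
  (1,6): δ = 127.04°  ·
  (2,3): δ = 77.86°  ·
  (2,4): δ = 36.54°  ✓
  (2,5): δ = 6.88°  ✓
  (2,6): δ = 58.75°  ✓
  (3,4): δ = 138.68°  ·
  (3,5): δ = 95.25°  ·
  (3,6): δ = 43.39°  ✓
  (4,5): δ = 136.58°  ·
  (4,6): δ = 84.71°  ·
  (5,6): δ = 128.13°  ·
antipodal pairs: 8

count = 8; pairs: (0,3), (0,4), (1,3), (1,4), (2,4), (2,5), (2,6), (3,6)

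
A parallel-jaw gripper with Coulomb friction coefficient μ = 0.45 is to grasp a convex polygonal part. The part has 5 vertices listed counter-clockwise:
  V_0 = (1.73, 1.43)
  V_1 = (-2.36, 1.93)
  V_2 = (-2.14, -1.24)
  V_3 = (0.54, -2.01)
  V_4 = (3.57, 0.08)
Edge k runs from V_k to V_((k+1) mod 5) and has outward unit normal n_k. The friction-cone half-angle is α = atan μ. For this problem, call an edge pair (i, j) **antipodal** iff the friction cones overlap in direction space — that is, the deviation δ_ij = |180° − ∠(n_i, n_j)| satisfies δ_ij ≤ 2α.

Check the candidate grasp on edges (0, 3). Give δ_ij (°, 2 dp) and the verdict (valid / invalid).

α = atan 0.45 = 24.23°;  2α = 48.46°
edge 0: e_0 = (-4.09, +0.50);  n_0 = (+0.1213, +0.9926)
edge 3: e_3 = (+3.03, +2.09);  n_3 = (+0.5678, -0.8232)
∠(n_0, n_3) = 138.43°
δ = |180° − 138.43°| = 41.57°
41.57° ≤ 2α = 48.46°  →  valid

δ = 41.57°, valid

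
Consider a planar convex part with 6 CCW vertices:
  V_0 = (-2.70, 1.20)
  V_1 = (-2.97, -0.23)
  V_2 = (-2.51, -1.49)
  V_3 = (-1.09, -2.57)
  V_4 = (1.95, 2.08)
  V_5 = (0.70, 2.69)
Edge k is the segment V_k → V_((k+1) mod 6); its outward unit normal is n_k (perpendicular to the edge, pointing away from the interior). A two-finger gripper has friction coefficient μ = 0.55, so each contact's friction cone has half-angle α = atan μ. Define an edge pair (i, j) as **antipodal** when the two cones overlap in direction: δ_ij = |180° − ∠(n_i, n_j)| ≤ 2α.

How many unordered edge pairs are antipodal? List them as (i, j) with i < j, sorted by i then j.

count = 5; pairs: (0,3), (1,3), (1,4), (2,4), (3,5)

α = atan 0.55 = 28.81°;  2α = 57.62°
n_0 = (-0.9826, +0.1855)
n_1 = (-0.9394, -0.3429)
n_2 = (-0.6054, -0.7959)
n_3 = (+0.8370, -0.5472)
n_4 = (+0.4386, +0.8987)
n_5 = (-0.4014, +0.9159)
  (0,1): δ = 149.25°  ·
  (0,2): δ = 116.56°  ·
  (0,3): δ = 22.48°  ✓
  (0,4): δ = 74.68°  ·
  (0,5): δ = 124.36°  ·
  (1,2): δ = 147.31°  ·
  (1,3): δ = 53.23°  ✓
  (1,4): δ = 43.93°  ✓
  (1,5): δ = 93.61°  ·
  (2,3): δ = 85.92°  ·
  (2,4): δ = 11.24°  ✓
  (2,5): δ = 60.92°  ·
  (3,4): δ = 82.84°  ·
  (3,5): δ = 33.16°  ✓
  (4,5): δ = 130.32°  ·
antipodal pairs: 5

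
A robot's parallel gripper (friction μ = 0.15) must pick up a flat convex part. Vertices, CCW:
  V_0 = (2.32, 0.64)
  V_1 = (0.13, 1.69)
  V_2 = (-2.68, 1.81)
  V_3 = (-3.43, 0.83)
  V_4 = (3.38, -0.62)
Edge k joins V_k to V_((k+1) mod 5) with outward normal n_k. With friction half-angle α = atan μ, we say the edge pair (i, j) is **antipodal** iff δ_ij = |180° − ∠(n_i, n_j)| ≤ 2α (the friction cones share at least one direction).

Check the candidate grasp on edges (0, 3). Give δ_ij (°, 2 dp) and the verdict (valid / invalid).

α = atan 0.15 = 8.53°;  2α = 17.06°
edge 0: e_0 = (-2.19, +1.05);  n_0 = (+0.4323, +0.9017)
edge 3: e_3 = (+6.81, -1.45);  n_3 = (-0.2083, -0.9781)
∠(n_0, n_3) = 166.40°
δ = |180° − 166.40°| = 13.60°
13.60° ≤ 2α = 17.06°  →  valid

δ = 13.60°, valid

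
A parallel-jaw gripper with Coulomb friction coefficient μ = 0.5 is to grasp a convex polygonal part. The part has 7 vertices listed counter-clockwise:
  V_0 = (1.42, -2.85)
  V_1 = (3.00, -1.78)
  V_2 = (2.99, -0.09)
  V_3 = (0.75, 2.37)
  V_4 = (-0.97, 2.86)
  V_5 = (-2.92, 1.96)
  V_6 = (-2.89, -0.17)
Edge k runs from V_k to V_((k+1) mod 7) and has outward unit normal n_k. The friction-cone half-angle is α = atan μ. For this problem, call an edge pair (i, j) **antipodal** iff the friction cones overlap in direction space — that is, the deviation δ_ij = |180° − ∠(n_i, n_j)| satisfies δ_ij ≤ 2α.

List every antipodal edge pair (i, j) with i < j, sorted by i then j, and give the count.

count = 6; pairs: (0,3), (0,4), (1,5), (2,5), (2,6), (3,6)

α = atan 0.5 = 26.57°;  2α = 53.13°
n_0 = (+0.5607, -0.8280)
n_1 = (+1.0000, +0.0059)
n_2 = (+0.7394, +0.6733)
n_3 = (+0.2740, +0.9617)
n_4 = (-0.4191, +0.9080)
n_5 = (-0.9999, -0.0141)
n_6 = (-0.5280, -0.8492)
  (0,1): δ = 123.77°  ·
  (0,2): δ = 81.79°  ·
  (0,3): δ = 50.01°  ✓
  (0,4): δ = 9.33°  ✓
  (0,5): δ = 56.70°  ·
  (0,6): δ = 114.02°  ·
  (1,2): δ = 138.02°  ·
  (1,3): δ = 106.24°  ·
  (1,4): δ = 65.56°  ·
  (1,5): δ = 0.47°  ✓
  (1,6): δ = 57.79°  ·
  (2,3): δ = 148.22°  ·
  (2,4): δ = 107.54°  ·
  (2,5): δ = 41.51°  ✓
  (2,6): δ = 15.81°  ✓
  (3,4): δ = 139.32°  ·
  (3,5): δ = 73.29°  ·
  (3,6): δ = 15.97°  ✓
  (4,5): δ = 113.97°  ·
  (4,6): δ = 56.65°  ·
  (5,6): δ = 122.68°  ·
antipodal pairs: 6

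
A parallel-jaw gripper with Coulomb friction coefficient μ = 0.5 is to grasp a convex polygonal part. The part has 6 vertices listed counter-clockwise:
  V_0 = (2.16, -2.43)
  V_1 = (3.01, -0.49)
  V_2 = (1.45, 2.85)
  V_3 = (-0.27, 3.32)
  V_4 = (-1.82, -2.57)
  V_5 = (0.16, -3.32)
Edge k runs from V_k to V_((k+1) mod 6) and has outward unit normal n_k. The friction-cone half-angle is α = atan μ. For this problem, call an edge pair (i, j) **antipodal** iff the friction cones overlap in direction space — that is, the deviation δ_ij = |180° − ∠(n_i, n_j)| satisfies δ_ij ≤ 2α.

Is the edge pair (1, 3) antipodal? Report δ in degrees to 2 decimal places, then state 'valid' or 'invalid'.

δ = 39.78°, valid

α = atan 0.5 = 26.57°;  2α = 53.13°
edge 1: e_1 = (-1.56, +3.34);  n_1 = (+0.9060, +0.4232)
edge 3: e_3 = (-1.55, -5.89);  n_3 = (-0.9671, +0.2545)
∠(n_1, n_3) = 140.22°
δ = |180° − 140.22°| = 39.78°
39.78° ≤ 2α = 53.13°  →  valid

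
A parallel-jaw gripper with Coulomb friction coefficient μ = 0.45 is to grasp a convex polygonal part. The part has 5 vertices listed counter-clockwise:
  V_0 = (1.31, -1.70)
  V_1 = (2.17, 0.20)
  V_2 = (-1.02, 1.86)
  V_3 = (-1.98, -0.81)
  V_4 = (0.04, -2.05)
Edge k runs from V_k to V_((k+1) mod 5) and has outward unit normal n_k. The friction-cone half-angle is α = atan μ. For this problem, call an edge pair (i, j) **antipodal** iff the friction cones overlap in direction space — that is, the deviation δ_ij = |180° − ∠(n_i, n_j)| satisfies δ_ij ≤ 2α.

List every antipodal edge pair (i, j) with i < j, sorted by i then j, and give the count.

count = 3; pairs: (0,2), (1,3), (1,4)

α = atan 0.45 = 24.23°;  2α = 48.46°
n_0 = (+0.9110, -0.4124)
n_1 = (+0.4616, +0.8871)
n_2 = (-0.9410, +0.3383)
n_3 = (-0.5232, -0.8522)
n_4 = (+0.2657, -0.9641)
  (0,1): δ = 93.14°  ·
  (0,2): δ = 4.58°  ✓
  (0,3): δ = 82.81°  ·
  (0,4): δ = 129.76°  ·
  (1,2): δ = 82.28°  ·
  (1,3): δ = 4.05°  ✓
  (1,4): δ = 42.90°  ✓
  (2,3): δ = 101.77°  ·
  (2,4): δ = 54.82°  ·
  (3,4): δ = 133.05°  ·
antipodal pairs: 3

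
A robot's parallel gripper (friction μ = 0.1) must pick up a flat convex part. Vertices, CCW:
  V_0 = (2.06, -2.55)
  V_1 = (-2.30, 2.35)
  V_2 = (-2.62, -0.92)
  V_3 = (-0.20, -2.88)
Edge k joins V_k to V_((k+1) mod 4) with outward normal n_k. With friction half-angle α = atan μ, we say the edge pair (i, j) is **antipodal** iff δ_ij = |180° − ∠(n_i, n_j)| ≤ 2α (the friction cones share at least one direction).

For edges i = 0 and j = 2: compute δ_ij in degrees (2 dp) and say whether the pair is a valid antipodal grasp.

δ = 9.33°, valid

α = atan 0.1 = 5.71°;  2α = 11.42°
edge 0: e_0 = (-4.36, +4.90);  n_0 = (+0.7471, +0.6647)
edge 2: e_2 = (+2.42, -1.96);  n_2 = (-0.6294, -0.7771)
∠(n_0, n_2) = 170.67°
δ = |180° − 170.67°| = 9.33°
9.33° ≤ 2α = 11.42°  →  valid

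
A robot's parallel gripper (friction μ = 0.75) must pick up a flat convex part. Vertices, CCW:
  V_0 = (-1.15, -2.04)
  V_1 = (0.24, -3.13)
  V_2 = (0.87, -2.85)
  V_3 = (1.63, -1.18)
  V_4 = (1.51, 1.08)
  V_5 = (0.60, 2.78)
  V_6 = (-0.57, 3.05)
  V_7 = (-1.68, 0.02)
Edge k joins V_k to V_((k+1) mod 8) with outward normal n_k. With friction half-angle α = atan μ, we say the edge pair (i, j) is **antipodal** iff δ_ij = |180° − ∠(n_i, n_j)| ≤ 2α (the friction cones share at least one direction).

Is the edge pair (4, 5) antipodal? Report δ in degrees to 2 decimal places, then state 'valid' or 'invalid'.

α = atan 0.75 = 36.87°;  2α = 73.74°
edge 4: e_4 = (-0.91, +1.70);  n_4 = (+0.8816, +0.4719)
edge 5: e_5 = (-1.17, +0.27);  n_5 = (+0.2249, +0.9744)
∠(n_4, n_5) = 48.85°
δ = |180° − 48.85°| = 131.15°
131.15° > 2α = 73.74°  →  invalid

δ = 131.15°, invalid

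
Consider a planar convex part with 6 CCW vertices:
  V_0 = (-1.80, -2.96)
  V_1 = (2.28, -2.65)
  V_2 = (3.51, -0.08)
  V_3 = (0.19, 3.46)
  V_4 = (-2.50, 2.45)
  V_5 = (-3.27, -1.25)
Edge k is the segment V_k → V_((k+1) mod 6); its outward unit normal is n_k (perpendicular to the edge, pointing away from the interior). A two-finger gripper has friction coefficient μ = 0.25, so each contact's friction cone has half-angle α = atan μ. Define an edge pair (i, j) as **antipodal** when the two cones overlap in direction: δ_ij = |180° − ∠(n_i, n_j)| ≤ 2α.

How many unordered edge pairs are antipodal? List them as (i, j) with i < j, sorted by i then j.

α = atan 0.25 = 14.04°;  2α = 28.07°
n_0 = (+0.0758, -0.9971)
n_1 = (+0.9020, -0.4317)
n_2 = (+0.7294, +0.6841)
n_3 = (-0.3515, +0.9362)
n_4 = (-0.9790, +0.2037)
n_5 = (-0.7583, -0.6519)
  (0,1): δ = 119.92°  ·
  (0,2): δ = 51.18°  ·
  (0,3): δ = 16.23°  ✓
  (0,4): δ = 73.90°  ·
  (0,5): δ = 126.34°  ·
  (1,2): δ = 111.26°  ·
  (1,3): δ = 43.84°  ·
  (1,4): δ = 13.82°  ✓
  (1,5): δ = 66.26°  ·
  (2,3): δ = 112.58°  ·
  (2,4): δ = 54.92°  ·
  (2,5): δ = 2.48°  ✓
  (3,4): δ = 122.34°  ·
  (3,5): δ = 69.90°  ·
  (4,5): δ = 127.56°  ·
antipodal pairs: 3

count = 3; pairs: (0,3), (1,4), (2,5)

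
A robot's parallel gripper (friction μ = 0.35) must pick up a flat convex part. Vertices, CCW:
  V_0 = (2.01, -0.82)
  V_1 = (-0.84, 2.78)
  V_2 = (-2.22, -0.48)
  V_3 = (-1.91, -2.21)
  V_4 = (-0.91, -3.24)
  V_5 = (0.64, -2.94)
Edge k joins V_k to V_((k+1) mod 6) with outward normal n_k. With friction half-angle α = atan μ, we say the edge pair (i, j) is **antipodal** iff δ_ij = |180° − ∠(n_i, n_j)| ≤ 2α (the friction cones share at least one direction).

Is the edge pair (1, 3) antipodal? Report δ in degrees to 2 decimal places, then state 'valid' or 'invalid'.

δ = 112.90°, invalid

α = atan 0.35 = 19.29°;  2α = 38.58°
edge 1: e_1 = (-1.38, -3.26);  n_1 = (-0.9209, +0.3898)
edge 3: e_3 = (+1.00, -1.03);  n_3 = (-0.7175, -0.6966)
∠(n_1, n_3) = 67.10°
δ = |180° − 67.10°| = 112.90°
112.90° > 2α = 38.58°  →  invalid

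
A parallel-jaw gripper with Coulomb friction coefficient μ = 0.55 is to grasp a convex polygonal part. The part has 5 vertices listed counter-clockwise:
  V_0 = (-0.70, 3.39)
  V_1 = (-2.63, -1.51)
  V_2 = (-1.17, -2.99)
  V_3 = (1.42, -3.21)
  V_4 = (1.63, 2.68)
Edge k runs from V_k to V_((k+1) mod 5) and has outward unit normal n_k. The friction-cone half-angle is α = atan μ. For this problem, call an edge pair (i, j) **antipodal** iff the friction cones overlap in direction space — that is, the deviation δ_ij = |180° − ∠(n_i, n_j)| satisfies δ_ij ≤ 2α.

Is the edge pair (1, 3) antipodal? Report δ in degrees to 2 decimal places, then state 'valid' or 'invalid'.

α = atan 0.55 = 28.81°;  2α = 57.62°
edge 1: e_1 = (+1.46, -1.48);  n_1 = (-0.7119, -0.7023)
edge 3: e_3 = (+0.21, +5.89);  n_3 = (+0.9994, -0.0356)
∠(n_1, n_3) = 133.35°
δ = |180° − 133.35°| = 46.65°
46.65° ≤ 2α = 57.62°  →  valid

δ = 46.65°, valid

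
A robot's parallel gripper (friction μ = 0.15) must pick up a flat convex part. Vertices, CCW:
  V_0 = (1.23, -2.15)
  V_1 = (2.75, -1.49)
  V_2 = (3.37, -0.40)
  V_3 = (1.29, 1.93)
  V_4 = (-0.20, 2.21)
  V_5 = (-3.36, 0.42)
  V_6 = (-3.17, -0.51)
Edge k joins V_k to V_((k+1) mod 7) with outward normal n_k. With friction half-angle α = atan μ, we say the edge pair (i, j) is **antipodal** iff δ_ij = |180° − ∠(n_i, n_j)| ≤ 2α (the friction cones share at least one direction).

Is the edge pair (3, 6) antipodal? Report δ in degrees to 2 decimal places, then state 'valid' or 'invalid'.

δ = 9.80°, valid

α = atan 0.15 = 8.53°;  2α = 17.06°
edge 3: e_3 = (-1.49, +0.28);  n_3 = (+0.1847, +0.9828)
edge 6: e_6 = (+4.40, -1.64);  n_6 = (-0.3493, -0.9370)
∠(n_3, n_6) = 170.20°
δ = |180° − 170.20°| = 9.80°
9.80° ≤ 2α = 17.06°  →  valid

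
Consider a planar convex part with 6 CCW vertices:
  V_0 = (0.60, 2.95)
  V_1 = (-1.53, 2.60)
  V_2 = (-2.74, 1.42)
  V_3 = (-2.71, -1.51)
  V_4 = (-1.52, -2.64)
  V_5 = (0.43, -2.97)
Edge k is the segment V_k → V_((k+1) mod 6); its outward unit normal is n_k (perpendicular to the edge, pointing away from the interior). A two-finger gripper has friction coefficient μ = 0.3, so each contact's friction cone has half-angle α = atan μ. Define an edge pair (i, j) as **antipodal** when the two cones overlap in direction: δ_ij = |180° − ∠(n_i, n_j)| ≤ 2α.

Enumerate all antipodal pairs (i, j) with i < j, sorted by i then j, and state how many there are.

α = atan 0.3 = 16.70°;  2α = 33.40°
n_0 = (-0.1621, +0.9868)
n_1 = (-0.6982, +0.7159)
n_2 = (-0.9999, -0.0102)
n_3 = (-0.6886, -0.7252)
n_4 = (-0.1669, -0.9860)
n_5 = (+0.9996, -0.0287)
  (0,1): δ = 145.05°  ·
  (0,2): δ = 98.74°  ·
  (0,3): δ = 52.85°  ·
  (0,4): δ = 18.94°  ✓
  (0,5): δ = 79.02°  ·
  (1,2): δ = 133.69°  ·
  (1,3): δ = 87.80°  ·
  (1,4): δ = 53.89°  ·
  (1,5): δ = 44.07°  ·
  (2,3): δ = 134.11°  ·
  (2,4): δ = 100.19°  ·
  (2,5): δ = 2.23°  ✓
  (3,4): δ = 146.09°  ·
  (3,5): δ = 48.13°  ·
  (4,5): δ = 82.04°  ·
antipodal pairs: 2

count = 2; pairs: (0,4), (2,5)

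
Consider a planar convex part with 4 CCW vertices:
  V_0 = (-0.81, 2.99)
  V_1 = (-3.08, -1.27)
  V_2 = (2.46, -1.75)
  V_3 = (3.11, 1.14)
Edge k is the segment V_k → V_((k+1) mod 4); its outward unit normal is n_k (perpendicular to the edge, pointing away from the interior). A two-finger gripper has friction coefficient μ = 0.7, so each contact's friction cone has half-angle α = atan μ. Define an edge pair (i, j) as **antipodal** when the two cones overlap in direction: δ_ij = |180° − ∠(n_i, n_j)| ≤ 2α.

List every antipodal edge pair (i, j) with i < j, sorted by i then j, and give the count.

α = atan 0.7 = 34.99°;  2α = 69.98°
n_0 = (-0.8825, +0.4703)
n_1 = (-0.0863, -0.9963)
n_2 = (+0.9756, -0.2194)
n_3 = (+0.4268, +0.9043)
  (0,1): δ = 66.90°  ✓
  (0,2): δ = 15.38°  ✓
  (0,3): δ = 92.79°  ·
  (1,2): δ = 97.72°  ·
  (1,3): δ = 20.31°  ✓
  (2,3): δ = 102.59°  ·
antipodal pairs: 3

count = 3; pairs: (0,1), (0,2), (1,3)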